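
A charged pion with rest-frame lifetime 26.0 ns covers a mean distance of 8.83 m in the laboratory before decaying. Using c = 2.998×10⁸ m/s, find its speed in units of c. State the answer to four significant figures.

0.7497c

Lab distance = (lab lifetime)·v = γτ·βc, so βγ = d/(cτ) = 8.830/(2.998×10⁸ × 2.600×10^-8) = 1.1328.
With βγ = 1.1328: γ² = 1 + (βγ)² = 2.28324, and β = (βγ)/γ = 1.1328/1.51104 = 0.7497.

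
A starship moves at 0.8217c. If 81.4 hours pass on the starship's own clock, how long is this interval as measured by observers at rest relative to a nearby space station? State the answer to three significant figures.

143 hours

With β = 0.8217, γ = 1/√(1 − 0.8217²) = 1/√0.32480911 = 1.7546.
The onboard clock measures proper time, so the interval in the rest frame of a nearby space station is dilated: Δt = γ·Δτ = 1.7546 × 81.4 hours = 143 hours.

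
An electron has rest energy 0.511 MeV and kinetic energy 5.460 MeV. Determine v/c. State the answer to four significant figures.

K = (γ−1)mc², so γ = 1 + 5.460/0.511 = 11.685.
Then v/c = √(1 − γ⁻²) = √(1 − 0.0073239) = √0.9926761 = 0.9963.

0.9963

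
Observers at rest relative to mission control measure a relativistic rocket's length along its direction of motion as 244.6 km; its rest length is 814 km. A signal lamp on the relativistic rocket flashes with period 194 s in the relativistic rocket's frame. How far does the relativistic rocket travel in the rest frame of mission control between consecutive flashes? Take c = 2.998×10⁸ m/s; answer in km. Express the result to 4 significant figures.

γ = L₀/L = 814/244.6 = 3.32788.
β = √(1 − 1/γ²) = 0.95378. Lab-frame period = γτ = 3.32788×194 s = 645.61 s. Distance = βc × γτ = 0.95378 × 2.998×10⁸ m/s × 645.61 s = 1.8461×10^11 m = 1.846×10^8 km.

1.846×10^8 km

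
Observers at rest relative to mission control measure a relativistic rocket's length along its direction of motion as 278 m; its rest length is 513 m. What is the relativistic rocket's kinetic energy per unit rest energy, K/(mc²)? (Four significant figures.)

0.8453

γ = L₀/L = 513/278 = 1.84532.
Since K = (γ−1)mc², K/(mc²) = 1.84532 − 1 = 0.8453.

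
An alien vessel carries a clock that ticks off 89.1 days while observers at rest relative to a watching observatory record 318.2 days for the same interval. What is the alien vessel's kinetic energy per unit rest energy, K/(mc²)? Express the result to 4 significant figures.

γ = Δt/Δτ = 318.2/89.1 = 3.57127.
K/(mc²) = γ − 1 = 3.57127 − 1 = 2.571.

2.571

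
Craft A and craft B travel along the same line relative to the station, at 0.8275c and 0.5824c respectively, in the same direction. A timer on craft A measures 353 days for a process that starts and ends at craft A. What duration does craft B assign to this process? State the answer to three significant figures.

401 days

Speed of craft A in craft B's frame: u = (v_A − v_B)/(1 − v_A v_B/c²) = (0.8275 − 0.5824)/(1 − 0.8275×0.5824) = 0.2451/0.518064 = 0.47311; |u| = 0.47311c.
γ for this relative speed: γ = 1/√(1 − 0.223833) = 1.1351.
The clock on craft A records proper time, so craft B measures Δt = γΔτ = 1.1351 × 353 = 401 days.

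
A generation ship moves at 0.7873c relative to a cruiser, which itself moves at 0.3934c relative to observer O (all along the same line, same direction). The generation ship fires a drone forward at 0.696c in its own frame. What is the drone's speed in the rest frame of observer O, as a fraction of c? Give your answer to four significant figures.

0.9816c

Compose velocities in two stages. Stage 1 (into S'): u₁ = (0.696+0.7873)/(1+0.696×0.7873) = 0.95823.
Stage 2 (into S): u = (0.95823+0.3934)/(1+0.95823×0.3934) = 0.9816, so the speed is 0.9816c.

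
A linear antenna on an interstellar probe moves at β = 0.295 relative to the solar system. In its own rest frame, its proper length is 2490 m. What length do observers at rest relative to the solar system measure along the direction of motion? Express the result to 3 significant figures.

2380 m

With β = 0.295, γ = 1/√(1 − 0.295²) = 1/√0.912975 = 1.0466.
Length contraction: L = L₀/γ = 2490/1.0466 = 2380 m.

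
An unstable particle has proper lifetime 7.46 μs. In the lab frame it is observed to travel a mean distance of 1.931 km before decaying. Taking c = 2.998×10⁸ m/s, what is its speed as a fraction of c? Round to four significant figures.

d = βγcτ ⇒ βγ = d/(cτ) = 1931 m / (2236.508 m) = 0.8634.
β = (βγ)/√(1+(βγ)²) = 0.8634/√1.74546 = 0.6535.

0.6535c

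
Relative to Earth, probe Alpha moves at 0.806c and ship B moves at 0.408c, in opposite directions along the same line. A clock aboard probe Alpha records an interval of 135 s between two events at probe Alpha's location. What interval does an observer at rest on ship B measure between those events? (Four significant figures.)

332.0 s

Transform probe Alpha's velocity into ship B's frame: (0.806 + 0.408)/(1 + 0.806·0.408) = 1.214/1.328848, so the relative speed is 0.91357c.
γ for this relative speed: γ = 1/√(1 − 0.83461) = 2.4589.
The clock on probe Alpha records proper time, so ship B measures Δt = γΔτ = 2.4589 × 135 = 332.0 s.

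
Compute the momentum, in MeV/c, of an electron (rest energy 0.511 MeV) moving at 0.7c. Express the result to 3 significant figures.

Lorentz factor: γ = (1 − 0.49)^(−1/2) = 1.4003.
Momentum: p = γβ·mc = 1.4003 × 0.7 × 0.511 MeV/c = 0.501 MeV/c.

0.501 MeV/c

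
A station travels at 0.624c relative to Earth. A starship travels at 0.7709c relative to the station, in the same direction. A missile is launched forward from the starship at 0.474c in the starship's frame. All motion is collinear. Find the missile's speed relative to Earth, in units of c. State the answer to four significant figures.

0.9788c

Apply u = (u'+v)/(1+u'v) twice. Missile in the station frame: (0.474+0.7709)/(1+0.474·0.7709) = 1.2449/1.3654066 = 0.91174c.
That velocity, transformed to the rest frame of Earth: (0.91174+0.624)/(1+0.91174·0.624) = 1.53574/1.56892576 = 0.97885c.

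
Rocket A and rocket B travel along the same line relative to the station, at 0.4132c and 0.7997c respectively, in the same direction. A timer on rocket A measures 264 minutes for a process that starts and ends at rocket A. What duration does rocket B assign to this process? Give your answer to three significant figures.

323 minutes

Speed of rocket A in rocket B's frame: u = (v_A − v_B)/(1 − v_A v_B/c²) = (0.4132 − 0.7997)/(1 − 0.4132×0.7997) = −0.3865/0.66956396 = −0.57724; |u| = 0.57724c.
At |u| = 0.57724c, γ = (1 − 0.333206)^(−1/2) = 1.2246.
The clock on rocket A records proper time, so rocket B measures Δt = γΔτ = 1.2246 × 264 = 323 minutes.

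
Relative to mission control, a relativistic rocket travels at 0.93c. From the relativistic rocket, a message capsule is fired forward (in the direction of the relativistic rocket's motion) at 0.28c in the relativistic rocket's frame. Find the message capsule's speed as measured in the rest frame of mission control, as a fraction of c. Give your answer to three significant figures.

0.960c

Relativistic velocity addition: u = (u' + v)/(1 + u'v/c²), with u' = 0.28c and v = 0.93c.
Numerator: 0.28 + 0.93 = 1.21. Denominator: 1 + (0.28)(0.93) = 1.2604.
u = 1.21/1.2604 = 0.96001, so the speed is 0.960c.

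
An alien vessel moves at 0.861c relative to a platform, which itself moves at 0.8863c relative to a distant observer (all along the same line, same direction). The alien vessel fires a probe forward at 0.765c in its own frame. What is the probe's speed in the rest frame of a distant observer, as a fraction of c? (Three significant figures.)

First combine the probe and alien vessel (S''→S'): u₁ = (0.765 + 0.861)/(1 + 0.765×0.861) = 1.626/1.658665 = 0.98031.
Then combine with the platform (S'→S): u = (0.98031 + 0.8863)/(1 + 0.98031×0.8863) = 1.86661/1.868848753 = 0.9988.

0.999c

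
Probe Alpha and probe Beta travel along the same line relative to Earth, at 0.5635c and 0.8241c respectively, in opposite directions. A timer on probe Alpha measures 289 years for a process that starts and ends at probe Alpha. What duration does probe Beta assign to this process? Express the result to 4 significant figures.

904.4 years

Speed of probe Alpha in probe Beta's frame: u = (v_A + v_B)/(1 + v_A v_B/c²) = (0.5635 + 0.8241)/(1 + 0.5635×0.8241) = 1.3876/1.46438035 = 0.94757; |u| = 0.94757c.
γ for this relative speed: γ = 1/√(1 − 0.897889) = 3.1294.
The clock on probe Alpha records proper time, so probe Beta measures Δt = γΔτ = 3.1294 × 289 = 904.4 years.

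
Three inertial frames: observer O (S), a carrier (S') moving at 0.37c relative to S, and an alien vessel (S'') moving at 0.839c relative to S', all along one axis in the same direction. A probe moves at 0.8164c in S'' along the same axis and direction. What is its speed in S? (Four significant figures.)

0.9919c

Apply u = (u'+v)/(1+u'v) twice. Probe in the carrier frame: (0.8164+0.839)/(1+0.8164·0.839) = 1.6554/1.6849596 = 0.98246c.
That velocity, transformed to the rest frame of observer O: (0.98246+0.37)/(1+0.98246·0.37) = 1.35246/1.3635102 = 0.9919c.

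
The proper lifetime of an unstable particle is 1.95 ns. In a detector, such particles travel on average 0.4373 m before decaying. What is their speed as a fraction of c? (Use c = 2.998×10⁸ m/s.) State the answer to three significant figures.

Lab distance = (lab lifetime)·v = γτ·βc, so βγ = d/(cτ) = 0.4373/(2.998×10⁸ × 1.950×10^-9) = 0.74802.
With βγ = 0.74802: γ² = 1 + (βγ)² = 1.559534, and β = (βγ)/γ = 0.74802/1.24881 = 0.599.

0.599c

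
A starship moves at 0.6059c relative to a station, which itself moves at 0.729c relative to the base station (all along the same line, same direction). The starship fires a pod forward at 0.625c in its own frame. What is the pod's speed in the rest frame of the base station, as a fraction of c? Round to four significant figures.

0.9824c

Compose velocities in two stages. Stage 1 (into S'): u₁ = (0.625+0.6059)/(1+0.625×0.6059) = 0.89281.
Stage 2 (into S): u = (0.89281+0.729)/(1+0.89281×0.729) = 0.9824, so the speed is 0.9824c.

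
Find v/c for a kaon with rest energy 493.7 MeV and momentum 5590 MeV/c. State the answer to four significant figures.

0.9961

βγ = pc/(mc²) = 5590/493.7 = 11.323.
Since γ² = 1 + (βγ)² = 129.21, γ = √129.21 = 11.3671, and β = (βγ)/γ = 11.323/11.3671 = 0.9961.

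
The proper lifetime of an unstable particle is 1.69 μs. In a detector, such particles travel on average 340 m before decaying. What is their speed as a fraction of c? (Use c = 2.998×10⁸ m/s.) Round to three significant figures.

0.557c

d = βγcτ ⇒ βγ = d/(cτ) = 340.0 m / (506.662 m) = 0.67106.
β = (βγ)/√(1+(βγ)²) = 0.67106/√1.450322 = 0.557.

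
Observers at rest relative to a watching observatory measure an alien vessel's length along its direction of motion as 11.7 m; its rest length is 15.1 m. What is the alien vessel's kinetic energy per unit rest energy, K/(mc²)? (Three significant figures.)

From L = L₀/γ: γ = 15.1/11.7 = 1.2906.
K/(mc²) = γ − 1 = 1.2906 − 1 = 0.291.

0.291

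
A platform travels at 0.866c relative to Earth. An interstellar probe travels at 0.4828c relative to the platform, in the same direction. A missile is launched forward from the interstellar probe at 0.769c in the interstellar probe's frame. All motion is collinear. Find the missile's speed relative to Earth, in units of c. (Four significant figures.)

0.9935c

Apply u = (u'+v)/(1+u'v) twice. Missile in the platform frame: (0.769+0.4828)/(1+0.769·0.4828) = 1.2518/1.3712732 = 0.91287c.
That velocity, transformed to the rest frame of Earth: (0.91287+0.866)/(1+0.91287·0.866) = 1.77887/1.79054542 = 0.99348c.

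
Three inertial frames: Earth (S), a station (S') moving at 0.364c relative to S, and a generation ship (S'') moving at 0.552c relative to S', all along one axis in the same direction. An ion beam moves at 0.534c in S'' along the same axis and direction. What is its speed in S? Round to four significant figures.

0.9214c

First combine the ion beam and generation ship (S''→S'): u₁ = (0.534 + 0.552)/(1 + 0.534×0.552) = 1.086/1.294768 = 0.83876.
Then combine with the station (S'→S): u = (0.83876 + 0.364)/(1 + 0.83876×0.364) = 1.20276/1.30530864 = 0.92144.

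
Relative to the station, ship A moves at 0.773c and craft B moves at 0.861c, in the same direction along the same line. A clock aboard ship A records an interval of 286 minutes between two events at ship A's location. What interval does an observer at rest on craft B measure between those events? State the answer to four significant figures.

296.4 minutes

The velocity of ship A relative to craft B is (0.773 − 0.861)c / (1 − 0.773×0.861) = −0.26312c; relative speed 0.26312c.
At |u| = 0.26312c, γ = (1 − 0.0692321)^(−1/2) = 1.0365.
Ship A's interval is proper; time dilation gives Δt_B = γΔτ = 1.0365 × 286 minutes = 296.4 minutes.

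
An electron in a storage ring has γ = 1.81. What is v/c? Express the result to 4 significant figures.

β = √(1 − 1/γ²) = √(1 − 1/3.2761) = √0.694759 = 0.8335.

0.8335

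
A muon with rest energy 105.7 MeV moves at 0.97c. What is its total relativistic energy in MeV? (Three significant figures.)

Lorentz factor: γ = (1 − 0.9409)^(−1/2) = 4.1135.
Total energy: E = γmc² = 4.1135 × 105.7 MeV = 435 MeV.

435 MeV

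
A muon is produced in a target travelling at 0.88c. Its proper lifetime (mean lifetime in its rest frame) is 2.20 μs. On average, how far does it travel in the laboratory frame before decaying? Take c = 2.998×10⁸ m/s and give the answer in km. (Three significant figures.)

1.22 km

With β = 0.88, γ = 1/√(1 − 0.88²) = 1/√0.2256 = 2.1054.
Lab-frame lifetime: Δt = γτ = 2.1054 × 2.20 μs = 4.6319 μs.
Distance: d = vΔt = 0.88 × 2.998×10⁸ m/s × 4.6319×10^-6 s = 1220 m = 1.22 km.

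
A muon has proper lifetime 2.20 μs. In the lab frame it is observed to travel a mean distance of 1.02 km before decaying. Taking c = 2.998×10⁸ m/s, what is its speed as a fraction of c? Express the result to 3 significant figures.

d = βγcτ ⇒ βγ = d/(cτ) = 1020 m / (659.56 m) = 1.5465.
β = (βγ)/√(1+(βγ)²) = 1.5465/√3.39166 = 0.840.

0.840c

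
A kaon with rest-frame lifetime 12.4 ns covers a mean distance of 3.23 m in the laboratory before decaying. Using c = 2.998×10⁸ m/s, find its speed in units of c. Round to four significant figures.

0.6559c

Let x = d/(cτ) = 3.230 m / (2.998×10⁸ m/s × 1.240×10^-8 s) = 0.86886. Since d = βγcτ, x = βγ = β/√(1−β²).
Solving: β² = x²/(1+x²) = 0.754918/1.754918 = 0.430173, so β = 0.6559.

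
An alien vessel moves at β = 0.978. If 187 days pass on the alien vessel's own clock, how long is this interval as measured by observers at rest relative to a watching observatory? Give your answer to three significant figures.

896 days

With β = 0.978, γ = 1/√(1 − 0.978²) = 1/√0.043516 = 4.7938.
Time dilation: Δt = γ·Δτ = 4.7938 × 187 = 896 days.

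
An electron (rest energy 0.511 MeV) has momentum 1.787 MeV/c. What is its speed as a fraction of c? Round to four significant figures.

0.9615c

pc/(mc²) = 1.787/0.511 = 3.4971 = βγ = β/√(1−β²).
So β² = x²/(1 + x²) with x = 3.4971: x² = 12.2297, β² = 12.2297/13.2297 = 0.924412, β = 0.9615.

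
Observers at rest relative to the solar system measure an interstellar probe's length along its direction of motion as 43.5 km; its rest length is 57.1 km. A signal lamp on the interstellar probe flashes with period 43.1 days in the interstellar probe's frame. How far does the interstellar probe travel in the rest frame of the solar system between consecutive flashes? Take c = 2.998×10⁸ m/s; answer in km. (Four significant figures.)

9.493×10^11 km

From L = L₀/γ: γ = 57.1/43.5 = 1.31264.
β = √(1 − 1/γ²) = 0.64778. Lab-frame period = γτ = 1.31264×43.1 days = 56.575 days. Distance = βc × γτ = 0.64778 × 2.998×10⁸ m/s × 4888080 s = 9.4929×10^14 m = 9.493×10^11 km.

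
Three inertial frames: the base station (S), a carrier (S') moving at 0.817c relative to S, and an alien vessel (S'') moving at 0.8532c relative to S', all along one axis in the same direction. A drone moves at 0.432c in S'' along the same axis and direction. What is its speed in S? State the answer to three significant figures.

First combine the drone and alien vessel (S''→S'): u₁ = (0.432 + 0.8532)/(1 + 0.432×0.8532) = 1.2852/1.3685824 = 0.93907.
Then combine with the carrier (S'→S): u = (0.93907 + 0.817)/(1 + 0.93907×0.817) = 1.75607/1.76722019 = 0.99369.

0.994c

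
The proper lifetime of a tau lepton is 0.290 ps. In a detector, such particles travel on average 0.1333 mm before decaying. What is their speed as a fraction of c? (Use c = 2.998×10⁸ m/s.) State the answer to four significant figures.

Let x = d/(cτ) = 1.333×10^-4 m / (2.998×10⁸ m/s × 2.900×10^-13 s) = 1.5332. Since d = βγcτ, x = βγ = β/√(1−β²).
Solving: β² = x²/(1+x²) = 2.3507/3.3507 = 0.701555, so β = 0.8376.

0.8376c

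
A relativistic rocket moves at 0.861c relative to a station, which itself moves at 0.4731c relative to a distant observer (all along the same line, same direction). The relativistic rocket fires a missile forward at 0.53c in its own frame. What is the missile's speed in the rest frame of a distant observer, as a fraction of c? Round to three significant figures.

0.984c

Apply u = (u'+v)/(1+u'v) twice. Missile in the station frame: (0.53+0.861)/(1+0.53·0.861) = 1.391/1.45633 = 0.95514c.
That velocity, transformed to the rest frame of a distant observer: (0.95514+0.4731)/(1+0.95514·0.4731) = 1.42824/1.451876734 = 0.98372c.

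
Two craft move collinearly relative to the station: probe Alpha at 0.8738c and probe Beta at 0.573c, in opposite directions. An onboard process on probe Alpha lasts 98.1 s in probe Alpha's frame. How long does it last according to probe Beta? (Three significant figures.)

The velocity of probe Alpha relative to probe Beta is (0.8738 + 0.573)c / (1 + 0.8738×0.573) = 0.96409c; relative speed 0.96409c.
At |u| = 0.96409c, γ = (1 − 0.92947)^(−1/2) = 3.7654.
The clock on probe Alpha records proper time, so probe Beta measures Δt = γΔτ = 3.7654 × 98.1 = 369 s.

369 s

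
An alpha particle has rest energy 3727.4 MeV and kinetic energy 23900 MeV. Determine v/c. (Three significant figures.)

γ = 1 + K/(mc²) = 1 + 23900/3727.4 = 7.412.
β = √(1 − 1/γ²) = √(1 − 0.0182024) = √0.9817976 = 0.991.

0.991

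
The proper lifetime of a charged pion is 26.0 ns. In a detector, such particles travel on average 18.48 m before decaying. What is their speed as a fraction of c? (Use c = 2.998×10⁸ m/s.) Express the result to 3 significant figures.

Let x = d/(cτ) = 18.48 m / (2.998×10⁸ m/s × 2.600×10^-8 s) = 2.3708. Since d = βγcτ, x = βγ = β/√(1−β²).
Solving: β² = x²/(1+x²) = 5.62069/6.62069 = 0.848958, so β = 0.921.

0.921c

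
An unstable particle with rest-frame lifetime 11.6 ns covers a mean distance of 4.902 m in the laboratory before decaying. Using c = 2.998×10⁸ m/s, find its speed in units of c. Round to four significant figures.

Let x = d/(cτ) = 4.902 m / (2.998×10⁸ m/s × 1.160×10^-8 s) = 1.4096. Since d = βγcτ, x = βγ = β/√(1−β²).
Solving: β² = x²/(1+x²) = 1.98697/2.98697 = 0.665213, so β = 0.8156.

0.8156c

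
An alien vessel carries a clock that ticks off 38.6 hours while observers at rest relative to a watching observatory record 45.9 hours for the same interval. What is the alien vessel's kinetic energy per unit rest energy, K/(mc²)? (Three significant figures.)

The time-dilation ratio gives γ = 45.9/38.6 = 1.18912.
K/(mc²) = γ − 1 = 1.18912 − 1 = 0.189.

0.189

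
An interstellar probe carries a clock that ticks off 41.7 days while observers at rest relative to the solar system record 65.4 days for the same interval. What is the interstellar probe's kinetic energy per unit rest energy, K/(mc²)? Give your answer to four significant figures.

The time-dilation ratio gives γ = 65.4/41.7 = 1.56835.
K/(mc²) = γ − 1 = 1.56835 − 1 = 0.5683.

0.5683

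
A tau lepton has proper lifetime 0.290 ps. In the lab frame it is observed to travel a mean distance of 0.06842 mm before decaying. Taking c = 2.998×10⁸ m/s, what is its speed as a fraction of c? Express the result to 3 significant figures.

Let x = d/(cτ) = 6.842×10^-5 m / (2.998×10⁸ m/s × 2.900×10^-13 s) = 0.78696. Since d = βγcτ, x = βγ = β/√(1−β²).
Solving: β² = x²/(1+x²) = 0.619306/1.619306 = 0.382451, so β = 0.618.

0.618c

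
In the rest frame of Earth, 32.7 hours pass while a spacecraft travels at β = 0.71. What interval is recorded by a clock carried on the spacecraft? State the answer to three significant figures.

γ = 1/√(1 − β²) = 1/√(1 − 0.5041) = 1/√0.4959 = 1/0.704202 = 1.42.
The moving clock records proper time: Δτ = Δt/γ = 32.7/1.42 = 23.0 hours.

23.0 hours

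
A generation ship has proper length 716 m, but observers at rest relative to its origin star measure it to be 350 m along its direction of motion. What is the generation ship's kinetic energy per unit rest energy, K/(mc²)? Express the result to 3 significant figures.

γ = L₀/L = 716/350 = 2.04571.
Since K = (γ−1)mc², K/(mc²) = 2.04571 − 1 = 1.05.

1.05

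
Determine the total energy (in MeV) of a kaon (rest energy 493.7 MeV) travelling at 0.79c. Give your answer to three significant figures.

805 MeV

Lorentz factor: γ = (1 − 0.6241)^(−1/2) = 1.631.
Total energy: E = γmc² = 1.631 × 493.7 MeV = 805 MeV.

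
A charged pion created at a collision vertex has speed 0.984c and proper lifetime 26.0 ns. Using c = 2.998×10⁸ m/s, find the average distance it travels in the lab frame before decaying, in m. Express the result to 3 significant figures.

43.0 m

Lorentz factor: γ = (1 − 0.968256)^(−1/2) = 5.6127.
Lab-frame lifetime: Δt = γτ = 5.6127 × 26.0 ns = 145.93 ns.
Distance: d = vΔt = 0.984 × 2.998×10⁸ m/s × 1.4593×10^-7 s = 43.0 m.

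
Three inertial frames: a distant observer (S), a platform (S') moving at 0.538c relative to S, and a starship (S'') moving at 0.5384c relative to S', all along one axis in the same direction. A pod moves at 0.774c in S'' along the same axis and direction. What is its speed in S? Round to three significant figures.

First combine the pod and starship (S''→S'): u₁ = (0.774 + 0.5384)/(1 + 0.774×0.5384) = 1.3124/1.4167216 = 0.92636.
Then combine with the platform (S'→S): u = (0.92636 + 0.538)/(1 + 0.92636×0.538) = 1.46436/1.49838168 = 0.97729.

0.977c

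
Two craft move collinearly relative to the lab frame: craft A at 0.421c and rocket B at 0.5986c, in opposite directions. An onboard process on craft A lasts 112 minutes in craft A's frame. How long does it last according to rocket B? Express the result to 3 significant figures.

The velocity of craft A relative to rocket B is (0.421 + 0.5986)c / (1 + 0.421×0.5986) = 0.81437c; relative speed 0.81437c.
At |u| = 0.81437c, γ = (1 − 0.663198)^(−1/2) = 1.7231.
Craft A's interval is proper; time dilation gives Δt_B = γΔτ = 1.7231 × 112 minutes = 193 minutes.

193 minutes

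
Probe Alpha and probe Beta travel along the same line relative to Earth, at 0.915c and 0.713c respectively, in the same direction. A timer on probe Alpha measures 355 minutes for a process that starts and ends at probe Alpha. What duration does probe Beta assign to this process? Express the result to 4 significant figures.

436.2 minutes

Speed of probe Alpha in probe Beta's frame: u = (v_A − v_B)/(1 − v_A v_B/c²) = (0.915 − 0.713)/(1 − 0.915×0.713) = 0.202/0.347605 = 0.58112; |u| = 0.58112c.
At |u| = 0.58112c, γ = (1 − 0.3377)^(−1/2) = 1.2288.
The clock on probe Alpha records proper time, so probe Beta measures Δt = γΔτ = 1.2288 × 355 = 436.2 minutes.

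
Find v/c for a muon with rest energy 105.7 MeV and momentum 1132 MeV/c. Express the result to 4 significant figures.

βγ = pc/(mc²) = 1132/105.7 = 10.71.
Since γ² = 1 + (βγ)² = 115.704, γ = √115.704 = 10.7566, and β = (βγ)/γ = 10.71/10.7566 = 0.9957.

0.9957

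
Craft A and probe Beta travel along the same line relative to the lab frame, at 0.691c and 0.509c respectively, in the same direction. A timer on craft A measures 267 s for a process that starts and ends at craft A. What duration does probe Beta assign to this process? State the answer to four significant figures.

278.2 s

Transform craft A's velocity into probe Beta's frame: (0.691 − 0.509)/(1 − 0.691·0.509) = 0.182/0.648281, so the relative speed is 0.28074c.
γ for this relative speed: γ = 1/√(1 − 0.0788149) = 1.0419.
Craft A's interval is proper; time dilation gives Δt_B = γΔτ = 1.0419 × 267 s = 278.2 s.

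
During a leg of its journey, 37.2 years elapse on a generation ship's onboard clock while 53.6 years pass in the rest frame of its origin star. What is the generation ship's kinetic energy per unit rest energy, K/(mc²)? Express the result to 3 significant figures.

From Δt = γΔτ: γ = 53.6/37.2 = 1.44086.
K/(mc²) = γ − 1 = 1.44086 − 1 = 0.441.

0.441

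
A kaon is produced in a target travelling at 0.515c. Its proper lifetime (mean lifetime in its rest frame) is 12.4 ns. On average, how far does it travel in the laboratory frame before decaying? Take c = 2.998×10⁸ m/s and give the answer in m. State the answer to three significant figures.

2.23 m

With β = 0.515, γ = 1/√(1 − 0.515²) = 1/√0.734775 = 1.1666.
Lab-frame lifetime: Δt = γτ = 1.1666 × 12.4 ns = 14.466 ns.
Distance: d = vΔt = 0.515 × 2.998×10⁸ m/s × 1.4466×10^-8 s = 2.23 m.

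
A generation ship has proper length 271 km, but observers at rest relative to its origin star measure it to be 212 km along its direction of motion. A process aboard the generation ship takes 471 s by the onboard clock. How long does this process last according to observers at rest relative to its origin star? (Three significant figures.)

602 s

From L = L₀/γ: γ = 271/212 = 1.2783.
The same γ dilates the second interval: 1.2783 × 471 s = 602 s.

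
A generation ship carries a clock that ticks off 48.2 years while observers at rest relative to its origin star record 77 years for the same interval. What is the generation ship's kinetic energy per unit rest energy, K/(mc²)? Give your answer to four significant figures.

0.5975

γ = Δt/Δτ = 77/48.2 = 1.59751.
K/(mc²) = γ − 1 = 1.59751 − 1 = 0.5975.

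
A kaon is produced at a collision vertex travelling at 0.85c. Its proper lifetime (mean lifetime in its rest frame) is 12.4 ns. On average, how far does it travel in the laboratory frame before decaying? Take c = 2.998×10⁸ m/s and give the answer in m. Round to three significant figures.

6.00 m

γ = 1/√(1 − β²) = 1/√(1 − 0.7225) = 1/√0.2775 = 1/0.526783 = 1.8983.
Lab-frame lifetime: Δt = γτ = 1.8983 × 12.4 ns = 23.539 ns.
Distance: d = vΔt = 0.85 × 2.998×10⁸ m/s × 2.3539×10^-8 s = 6.00 m.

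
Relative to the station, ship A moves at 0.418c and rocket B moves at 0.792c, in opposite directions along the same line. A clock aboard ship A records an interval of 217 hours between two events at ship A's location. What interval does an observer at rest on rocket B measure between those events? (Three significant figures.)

Transform ship A's velocity into rocket B's frame: (0.418 + 0.792)/(1 + 0.418·0.792) = 1.21/1.331056, so the relative speed is 0.90905c.
At |u| = 0.90905c, γ = (1 − 0.826372)^(−1/2) = 2.3999.
Ship A's interval is proper; time dilation gives Δt_B = γΔτ = 2.3999 × 217 hours = 521 hours.

521 hours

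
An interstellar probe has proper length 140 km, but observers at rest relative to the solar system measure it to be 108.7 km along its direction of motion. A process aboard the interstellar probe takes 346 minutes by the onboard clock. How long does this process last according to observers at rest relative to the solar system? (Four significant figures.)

From L = L₀/γ: γ = 140/108.7 = 1.28795.
Δt = γΔτ = 1.28795 × 346 = 445.6 minutes.

445.6 minutes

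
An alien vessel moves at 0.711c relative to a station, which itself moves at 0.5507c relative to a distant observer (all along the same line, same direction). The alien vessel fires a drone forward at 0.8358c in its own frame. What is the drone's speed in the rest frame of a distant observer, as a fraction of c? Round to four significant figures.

0.9913c

First combine the drone and alien vessel (S''→S'): u₁ = (0.8358 + 0.711)/(1 + 0.8358×0.711) = 1.5468/1.5942538 = 0.97023.
Then combine with the station (S'→S): u = (0.97023 + 0.5507)/(1 + 0.97023×0.5507) = 1.52093/1.534305661 = 0.99128.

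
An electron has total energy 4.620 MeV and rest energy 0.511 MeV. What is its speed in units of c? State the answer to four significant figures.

0.9939c

Total energy E = γmc² gives γ = 4.620/0.511 = 9.0411.
Hence β = √(1 − 1/γ²) = √(1 − 0.0122337) = √0.9877663 = 0.9939.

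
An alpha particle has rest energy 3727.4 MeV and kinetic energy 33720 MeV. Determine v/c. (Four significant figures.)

0.9950

K = (γ−1)mc², so γ = 1 + 33720/3727.4 = 10.047.
Then v/c = √(1 − γ⁻²) = √(1 − 0.00990666) = √0.99009334 = 0.9950.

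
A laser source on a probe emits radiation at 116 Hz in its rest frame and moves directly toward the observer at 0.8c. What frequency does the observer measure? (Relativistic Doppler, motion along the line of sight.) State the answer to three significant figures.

Relativistic Doppler (source moving toward): f_obs = f_src · √((1+β)/(1−β)).
With β = 0.8: factor = √(1.8/0.2) = 3.
f_obs = 116 × 3 = 348 Hz.

348 Hz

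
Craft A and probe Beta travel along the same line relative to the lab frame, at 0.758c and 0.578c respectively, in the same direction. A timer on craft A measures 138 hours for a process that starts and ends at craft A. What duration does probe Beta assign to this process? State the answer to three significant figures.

The velocity of craft A relative to probe Beta is (0.758 − 0.578)c / (1 − 0.758×0.578) = 0.32036c; relative speed 0.32036c.
γ for this relative speed: γ = 1/√(1 − 0.102631) = 1.0556.
The clock on craft A records proper time, so probe Beta measures Δt = γΔτ = 1.0556 × 138 = 146 hours.

146 hours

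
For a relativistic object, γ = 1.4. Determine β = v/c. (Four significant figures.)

β = √(1 − 1/γ²) = √(1 − 1/1.96) = √0.489796 = 0.6999.

0.6999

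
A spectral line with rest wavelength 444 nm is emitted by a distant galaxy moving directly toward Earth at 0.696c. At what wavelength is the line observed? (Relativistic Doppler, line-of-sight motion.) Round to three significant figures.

Relativistic Doppler for wavelength: λ_obs = λ_src · √((1−β)/(1+β)).
With β = 0.696: factor = √(0.304/1.696) = 0.42337.
λ_obs = 444 × 0.42337 = 188 nm.

188 nm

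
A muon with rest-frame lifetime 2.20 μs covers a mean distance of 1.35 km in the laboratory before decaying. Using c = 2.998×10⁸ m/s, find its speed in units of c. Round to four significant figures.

Let x = d/(cτ) = 1350 m / (2.998×10⁸ m/s × 2.200×10^-6 s) = 2.0468. Since d = βγcτ, x = βγ = β/√(1−β²).
Solving: β² = x²/(1+x²) = 4.18939/5.18939 = 0.807299, so β = 0.8985.

0.8985c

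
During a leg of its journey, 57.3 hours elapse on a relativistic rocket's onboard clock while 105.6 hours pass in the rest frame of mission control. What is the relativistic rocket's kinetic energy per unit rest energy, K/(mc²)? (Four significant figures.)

From Δt = γΔτ: γ = 105.6/57.3 = 1.84293.
Since K = (γ−1)mc², K/(mc²) = 1.84293 − 1 = 0.8429.

0.8429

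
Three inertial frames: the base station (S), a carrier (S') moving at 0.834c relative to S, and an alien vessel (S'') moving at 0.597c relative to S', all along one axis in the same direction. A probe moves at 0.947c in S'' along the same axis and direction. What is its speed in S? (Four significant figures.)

0.9988c

Compose velocities in two stages. Stage 1 (into S'): u₁ = (0.947+0.597)/(1+0.947×0.597) = 0.98636.
Stage 2 (into S): u = (0.98636+0.834)/(1+0.98636×0.834) = 0.99876, so the speed is 0.9988c.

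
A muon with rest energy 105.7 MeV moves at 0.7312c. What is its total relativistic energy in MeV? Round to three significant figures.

155 MeV

Lorentz factor: γ = (1 − 0.53465344)^(−1/2) = 1.4659.
Total energy: E = γmc² = 1.4659 × 105.7 MeV = 155 MeV.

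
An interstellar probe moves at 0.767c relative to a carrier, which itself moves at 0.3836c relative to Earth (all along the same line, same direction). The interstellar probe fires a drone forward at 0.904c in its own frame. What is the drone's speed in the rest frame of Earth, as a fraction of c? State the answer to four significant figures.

Apply u = (u'+v)/(1+u'v) twice. Drone in the carrier frame: (0.904+0.767)/(1+0.904·0.767) = 1.671/1.693368 = 0.98679c.
That velocity, transformed to the rest frame of Earth: (0.98679+0.3836)/(1+0.98679·0.3836) = 1.37039/1.378532644 = 0.99409c.

0.9941c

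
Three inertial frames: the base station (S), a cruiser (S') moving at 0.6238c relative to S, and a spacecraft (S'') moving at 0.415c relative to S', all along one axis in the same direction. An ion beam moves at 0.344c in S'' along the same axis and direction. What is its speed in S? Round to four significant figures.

Compose velocities in two stages. Stage 1 (into S'): u₁ = (0.344+0.415)/(1+0.344×0.415) = 0.66418.
Stage 2 (into S): u = (0.66418+0.6238)/(1+0.66418×0.6238) = 0.91067, so the speed is 0.9107c.

0.9107c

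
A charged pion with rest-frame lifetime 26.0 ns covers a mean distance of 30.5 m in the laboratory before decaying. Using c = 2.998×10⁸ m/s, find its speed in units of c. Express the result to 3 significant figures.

Let x = d/(cτ) = 30.50 m / (2.998×10⁸ m/s × 2.600×10^-8 s) = 3.9129. Since d = βγcτ, x = βγ = β/√(1−β²).
Solving: β² = x²/(1+x²) = 15.3108/16.3108 = 0.938691, so β = 0.969.

0.969c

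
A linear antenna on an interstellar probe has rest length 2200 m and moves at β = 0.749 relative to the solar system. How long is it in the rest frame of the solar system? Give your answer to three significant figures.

1460 m

With β = 0.749, γ = 1/√(1 − 0.749²) = 1/√0.438999 = 1.5093.
Length contraction: L = L₀/γ = 2200/1.5093 = 1460 m.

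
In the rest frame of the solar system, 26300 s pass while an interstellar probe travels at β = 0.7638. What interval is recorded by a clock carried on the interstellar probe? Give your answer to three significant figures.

17000 s

β² = 0.58339044, so γ = 1/√0.41660956 = 1.5493.
The moving clock records proper time: Δτ = Δt/γ = 26300/1.5493 = 17000 s.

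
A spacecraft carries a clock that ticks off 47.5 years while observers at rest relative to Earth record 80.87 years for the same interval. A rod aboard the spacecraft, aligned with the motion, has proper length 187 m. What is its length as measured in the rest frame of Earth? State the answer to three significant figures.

The time-dilation ratio gives γ = 80.87/47.5 = 1.70253.
L = L₀/γ = 187/1.70253 = 110 m.

110 m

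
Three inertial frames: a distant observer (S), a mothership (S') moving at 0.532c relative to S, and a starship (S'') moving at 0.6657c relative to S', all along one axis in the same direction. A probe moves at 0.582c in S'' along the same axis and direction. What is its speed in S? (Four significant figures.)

Apply u = (u'+v)/(1+u'v) twice. Probe in the mothership frame: (0.582+0.6657)/(1+0.582·0.6657) = 1.2477/1.3874374 = 0.89928c.
That velocity, transformed to the rest frame of a distant observer: (0.89928+0.532)/(1+0.89928·0.532) = 1.43128/1.47841696 = 0.96812c.

0.9681c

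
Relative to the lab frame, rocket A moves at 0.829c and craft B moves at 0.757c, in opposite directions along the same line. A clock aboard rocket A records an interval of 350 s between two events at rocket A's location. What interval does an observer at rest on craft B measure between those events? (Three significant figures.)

Transform rocket A's velocity into craft B's frame: (0.829 + 0.757)/(1 + 0.829·0.757) = 1.586/1.627553, so the relative speed is 0.97447c.
At |u| = 0.97447c, γ = (1 − 0.949592)^(−1/2) = 4.454.
Rocket A's interval is proper; time dilation gives Δt_B = γΔτ = 4.454 × 350 s = 1560 s.

1560 s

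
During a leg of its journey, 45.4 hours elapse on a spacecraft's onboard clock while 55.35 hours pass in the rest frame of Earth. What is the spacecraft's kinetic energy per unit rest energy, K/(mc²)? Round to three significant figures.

γ = Δt/Δτ = 55.35/45.4 = 1.21916.
K/(mc²) = γ − 1 = 1.21916 − 1 = 0.219.

0.219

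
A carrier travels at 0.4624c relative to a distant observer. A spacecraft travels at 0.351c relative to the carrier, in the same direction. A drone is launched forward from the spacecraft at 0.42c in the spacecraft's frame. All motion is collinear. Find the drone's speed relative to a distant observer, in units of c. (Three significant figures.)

Apply u = (u'+v)/(1+u'v) twice. Drone in the carrier frame: (0.42+0.351)/(1+0.42·0.351) = 0.771/1.14742 = 0.67194c.
That velocity, transformed to the rest frame of a distant observer: (0.67194+0.4624)/(1+0.67194·0.4624) = 1.13434/1.310705056 = 0.86544c.

0.865c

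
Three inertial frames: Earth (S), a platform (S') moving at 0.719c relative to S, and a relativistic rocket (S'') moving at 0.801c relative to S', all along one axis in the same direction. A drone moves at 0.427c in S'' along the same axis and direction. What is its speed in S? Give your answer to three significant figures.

0.986c

Apply u = (u'+v)/(1+u'v) twice. Drone in the platform frame: (0.427+0.801)/(1+0.427·0.801) = 1.228/1.342027 = 0.91503c.
That velocity, transformed to the rest frame of Earth: (0.91503+0.719)/(1+0.91503·0.719) = 1.63403/1.65790657 = 0.9856c.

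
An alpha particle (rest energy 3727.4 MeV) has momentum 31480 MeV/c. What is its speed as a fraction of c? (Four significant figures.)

βγ = pc/(mc²) = 31480/3727.4 = 8.4456.
Since γ² = 1 + (βγ)² = 72.3282, γ = √72.3282 = 8.5046, and β = (βγ)/γ = 8.4456/8.5046 = 0.9931.

0.9931c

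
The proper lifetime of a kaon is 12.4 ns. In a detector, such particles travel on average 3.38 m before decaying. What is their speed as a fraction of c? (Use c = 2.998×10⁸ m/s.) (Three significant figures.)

d = βγcτ ⇒ βγ = d/(cτ) = 3.380 m / (3.71752 m) = 0.90921.
β = (βγ)/√(1+(βγ)²) = 0.90921/√1.826663 = 0.673.

0.673c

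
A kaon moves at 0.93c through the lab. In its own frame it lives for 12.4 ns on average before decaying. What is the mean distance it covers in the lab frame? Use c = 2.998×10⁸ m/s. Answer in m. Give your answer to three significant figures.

9.41 m

Lorentz factor: γ = (1 − 0.8649)^(−1/2) = 2.7206.
Lab-frame lifetime: Δt = γτ = 2.7206 × 12.4 ns = 33.735 ns.
Distance: d = vΔt = 0.93 × 2.998×10⁸ m/s × 3.3735×10^-8 s = 9.41 m.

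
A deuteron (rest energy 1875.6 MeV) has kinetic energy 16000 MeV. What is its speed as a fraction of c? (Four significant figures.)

K = (γ−1)mc², so γ = 1 + 16000/1875.6 = 9.5306.
Then v/c = √(1 − γ⁻²) = √(1 − 0.0110093) = √0.9889907 = 0.9945.

0.9945c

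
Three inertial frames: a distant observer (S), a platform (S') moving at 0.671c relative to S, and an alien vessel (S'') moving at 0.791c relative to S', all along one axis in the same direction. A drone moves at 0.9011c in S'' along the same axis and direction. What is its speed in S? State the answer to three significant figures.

Apply u = (u'+v)/(1+u'v) twice. Drone in the platform frame: (0.9011+0.791)/(1+0.9011·0.791) = 1.6921/1.7127701 = 0.98793c.
That velocity, transformed to the rest frame of a distant observer: (0.98793+0.671)/(1+0.98793·0.671) = 1.65893/1.66290103 = 0.99761c.

0.998c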